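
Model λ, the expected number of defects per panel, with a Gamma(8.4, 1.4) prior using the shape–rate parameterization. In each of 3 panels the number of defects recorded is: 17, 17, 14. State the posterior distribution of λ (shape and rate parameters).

Posterior: Gamma(shape=56.4, rate=4.4)

The Poisson likelihood adds the total count to the shape and the number of exposure periods to the rate. Here ∑xᵢ = 48 and n = 3, so shape 8.4→56.4 and rate 1.4→4.4.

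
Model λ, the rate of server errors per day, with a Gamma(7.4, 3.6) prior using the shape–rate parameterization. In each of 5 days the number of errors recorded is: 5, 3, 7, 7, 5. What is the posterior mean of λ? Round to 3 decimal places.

Posterior mean ≈ 4.000

The Poisson likelihood adds the total count to the shape and the number of exposure periods to the rate. Here ∑xᵢ = 27 and n = 5, so shape 7.4→34.4 and rate 3.6→8.6.
E[λ | data] = 34.4/8.6 = 4.000.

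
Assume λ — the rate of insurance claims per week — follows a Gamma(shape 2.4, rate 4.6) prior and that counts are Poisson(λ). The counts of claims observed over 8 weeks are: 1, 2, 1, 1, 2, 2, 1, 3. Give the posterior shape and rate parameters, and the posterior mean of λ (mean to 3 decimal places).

Posterior: Gamma(shape=15.4, rate=12.6); mean ≈ 1.222

Total count ∑xᵢ = 13 over n = 8 weeks.
Gamma is conjugate to the Poisson likelihood: posterior is Gamma(shape = 2.4+13 = 15.4, rate = 4.6+8 = 12.6).
Posterior mean = shape/rate = 15.4/12.6 = 1.222.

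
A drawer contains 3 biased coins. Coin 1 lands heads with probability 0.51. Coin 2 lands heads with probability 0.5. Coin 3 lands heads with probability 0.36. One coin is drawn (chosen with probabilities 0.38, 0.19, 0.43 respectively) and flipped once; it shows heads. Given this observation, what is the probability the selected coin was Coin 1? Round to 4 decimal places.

P(heads|C1) = 0.51; P(heads|C2) = 0.5; P(heads|C3) = 0.36.
Prior × likelihood for each source: 0.38·0.51=0.1938, 0.19·0.5=0.09500, 0.43·0.36=0.1548. Summing gives P(heads) = 0.44360.
P(Coin 1 | heads) = 0.1938 / 0.44360 = 0.4369.

Posterior probability ≈ 0.4369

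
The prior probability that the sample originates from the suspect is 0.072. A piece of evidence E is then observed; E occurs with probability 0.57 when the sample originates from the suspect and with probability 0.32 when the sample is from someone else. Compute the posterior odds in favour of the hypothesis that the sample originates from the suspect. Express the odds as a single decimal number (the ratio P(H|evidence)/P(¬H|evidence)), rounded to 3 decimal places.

Prior odds = 0.072/(1−0.072) = 0.077586.
Likelihood ratio for E = 0.57/0.32 = 1.7812.
Posterior odds = prior odds × LR = 0.13820.

Posterior odds ≈ 0.138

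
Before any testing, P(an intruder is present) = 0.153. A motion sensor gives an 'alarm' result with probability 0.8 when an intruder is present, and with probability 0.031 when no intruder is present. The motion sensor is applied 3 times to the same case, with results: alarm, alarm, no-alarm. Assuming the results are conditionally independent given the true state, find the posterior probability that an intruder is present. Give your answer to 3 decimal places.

Posterior P(H) ≈ 0.961

Let H be the event that an intruder is present; start with P(H) = 0.153. P('alarm'|H) = 0.8, P('alarm'|¬H) = 0.031.
Update on result 1 ('alarm'): P(H) ← 0.8·0.1530 / (0.8·0.1530 + 0.031·0.8470) = 0.12240/0.14866 = 0.8234.
Update on result 2 ('alarm'): P(H) ← 0.8·0.8234 / (0.8·0.8234 + 0.031·0.1766) = 0.65870/0.66417 = 0.9918.
Update on result 3 ('no-alarm'): P(H) ← 0.2·0.9918 / (0.2·0.9918 + 0.969·0.0082) = 0.19835/0.20634 = 0.9613.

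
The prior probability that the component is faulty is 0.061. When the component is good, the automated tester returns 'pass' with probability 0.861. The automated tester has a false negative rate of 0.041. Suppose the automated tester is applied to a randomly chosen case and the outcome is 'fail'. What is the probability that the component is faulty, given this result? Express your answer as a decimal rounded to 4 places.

P(H | E) ≈ 0.3095

Let H be the event that the component is faulty. P(H) = 0.061, so P(¬H) = 0.939. With E the 'fail' result, P(E|H) = 0.959 and P(E|¬H) = 0.139.
P(E) = 0.959·0.061 + 0.139·0.939 = 0.058499 + 0.13052 = 0.18902.
By Bayes' theorem, P(H|E) = 0.058499 / 0.18902 = 0.3095.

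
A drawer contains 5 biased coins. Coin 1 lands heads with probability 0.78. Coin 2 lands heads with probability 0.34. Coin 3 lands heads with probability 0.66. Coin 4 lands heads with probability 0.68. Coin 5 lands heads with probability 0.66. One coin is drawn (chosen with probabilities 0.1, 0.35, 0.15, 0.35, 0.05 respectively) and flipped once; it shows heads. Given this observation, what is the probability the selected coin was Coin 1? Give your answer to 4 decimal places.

Posterior probability ≈ 0.1376

P(heads|C1) = 0.78; P(heads|C2) = 0.34; P(heads|C3) = 0.66; P(heads|C4) = 0.68; P(heads|C5) = 0.66.
Prior × likelihood for each source: 0.1·0.78=0.07800, 0.35·0.34=0.1190, 0.15·0.66=0.09900, 0.35·0.68=0.2380, 0.05·0.66=0.03300. Summing gives P(heads) = 0.56700.
P(Coin 1 | heads) = 0.07800 / 0.56700 = 0.1376.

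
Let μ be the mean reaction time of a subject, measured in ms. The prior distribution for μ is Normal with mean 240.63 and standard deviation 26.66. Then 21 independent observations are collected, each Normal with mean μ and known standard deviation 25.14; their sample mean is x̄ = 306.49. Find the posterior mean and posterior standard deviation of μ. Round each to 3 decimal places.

Posterior mean ≈ 303.815; posterior SD ≈ 5.373

Prior precision 1/τ₀² = 1/26.66² = 0.00140695; data precision n/σ² = 21/25.14² = 0.0332268.
Posterior precision = 0.00140695 + 0.0332268 = 0.0346338, giving posterior SD = 1/√0.0346338 = 5.373.
Posterior mean = (0.00140695·240.63 + 0.0332268·306.49) / 0.0346338 = 303.815.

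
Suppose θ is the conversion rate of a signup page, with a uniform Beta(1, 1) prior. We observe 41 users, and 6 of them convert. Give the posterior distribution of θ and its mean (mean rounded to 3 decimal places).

The binomial likelihood is conjugate to the Beta prior: with 6 successes and 35 failures, the posterior is Beta(1+6, 1+35) = Beta(7, 36).
Posterior mean = α/(α+β) = 7/43 = 0.163.

Posterior: Beta(7, 36); mean ≈ 0.163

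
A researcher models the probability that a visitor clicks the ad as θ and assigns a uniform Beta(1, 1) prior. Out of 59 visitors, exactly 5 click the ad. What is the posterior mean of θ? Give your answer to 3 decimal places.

Posterior mean ≈ 0.098

The binomial likelihood is conjugate to the Beta prior: with 5 successes and 54 failures, the posterior is Beta(1+5, 1+54) = Beta(6, 55).
Posterior mean = α/(α+β) = 6/61 = 0.098.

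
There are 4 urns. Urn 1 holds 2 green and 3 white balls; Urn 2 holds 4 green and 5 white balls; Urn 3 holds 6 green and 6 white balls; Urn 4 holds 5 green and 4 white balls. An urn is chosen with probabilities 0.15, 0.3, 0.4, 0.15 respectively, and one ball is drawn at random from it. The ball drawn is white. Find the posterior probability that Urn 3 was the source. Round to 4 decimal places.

P(white|Urn 1) = 0.6; P(white|Urn 2) = 0.5556; P(white|Urn 3) = 0.5; P(white|Urn 4) = 0.4444.
Prior × likelihood for each source: 0.15·0.6=0.09000, 0.3·0.5556=0.1667, 0.4·0.5=0.2000, 0.15·0.4444=0.06667. Summing gives P(white) = 0.52333.
P(Urn 3 | white) = 0.2000 / 0.52333 = 0.3822.

Posterior probability ≈ 0.3822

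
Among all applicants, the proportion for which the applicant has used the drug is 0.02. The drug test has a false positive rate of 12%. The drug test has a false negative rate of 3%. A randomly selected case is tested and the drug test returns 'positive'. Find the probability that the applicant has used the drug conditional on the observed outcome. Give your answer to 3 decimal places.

P(H | E) ≈ 0.142

Write H for 'the applicant has used the drug'. Prior odds H:¬H = 0.02/0.98 = 0.020408. For the 'positive' outcome, the likelihood ratio is 0.97/0.12 = 8.0833.
Posterior odds = 0.020408 × 8.0833 = 0.16497, so P(H|E) = 0.16497/(1+0.16497) = 0.142.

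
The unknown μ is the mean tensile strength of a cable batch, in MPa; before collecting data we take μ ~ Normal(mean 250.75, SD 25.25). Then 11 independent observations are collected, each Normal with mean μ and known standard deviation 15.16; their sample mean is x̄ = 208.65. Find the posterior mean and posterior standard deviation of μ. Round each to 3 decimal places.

Posterior mean ≈ 209.986; posterior SD ≈ 4.498

With known σ, the Normal prior is conjugate. Weight on the data is w = (n/σ²)/(n/σ² + 1/τ₀²) = 0.0478624/(0.0478624+0.00156847) = 0.96827.
Posterior mean = w·x̄ + (1−w)·μ₀ = 0.96827·208.65 + 0.031731·250.75 = 209.986. Posterior variance = 1/(0.0478624+0.00156847) = 20.2303, so SD = 4.498.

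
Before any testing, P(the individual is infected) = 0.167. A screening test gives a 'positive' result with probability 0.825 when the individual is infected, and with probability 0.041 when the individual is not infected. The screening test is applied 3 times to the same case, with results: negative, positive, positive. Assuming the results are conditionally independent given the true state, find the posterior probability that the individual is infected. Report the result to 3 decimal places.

Posterior P(H) ≈ 0.937

Let H be the event that the individual is infected; start with P(H) = 0.167. P('positive'|H) = 0.825, P('positive'|¬H) = 0.041.
Update on result 1 ('negative'): P(H) ← 0.175·0.1670 / (0.175·0.1670 + 0.959·0.8330) = 0.029225/0.82807 = 0.0353.
Update on result 2 ('positive'): P(H) ← 0.825·0.0353 / (0.825·0.0353 + 0.041·0.9647) = 0.029117/0.068670 = 0.4240.
Update on result 3 ('positive'): P(H) ← 0.825·0.4240 / (0.825·0.4240 + 0.041·0.5760) = 0.34981/0.37342 = 0.9368.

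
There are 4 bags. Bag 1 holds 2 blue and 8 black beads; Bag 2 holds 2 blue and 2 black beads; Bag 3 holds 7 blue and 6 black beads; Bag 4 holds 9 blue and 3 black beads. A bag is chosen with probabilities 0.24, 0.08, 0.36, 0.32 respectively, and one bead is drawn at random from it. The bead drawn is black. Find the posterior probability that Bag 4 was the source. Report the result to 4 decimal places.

P(black|Bag 1) = 0.8; P(black|Bag 2) = 0.5; P(black|Bag 3) = 0.4615; P(black|Bag 4) = 0.25.
Prior × likelihood for each source: 0.24·0.8=0.1920, 0.08·0.5=0.04000, 0.36·0.4615=0.1662, 0.32·0.25=0.08000. Summing gives P(black) = 0.47815.
P(Bag 4 | black) = 0.08000 / 0.47815 = 0.1673.

Posterior probability ≈ 0.1673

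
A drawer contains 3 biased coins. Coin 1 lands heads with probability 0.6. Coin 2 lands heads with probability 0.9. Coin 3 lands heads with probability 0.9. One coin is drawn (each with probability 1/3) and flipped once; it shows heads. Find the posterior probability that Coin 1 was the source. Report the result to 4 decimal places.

P(heads|C1) = 0.6; P(heads|C2) = 0.9; P(heads|C3) = 0.9.
Prior × likelihood for each source: 0.333333·0.6=0.2000, 0.333333·0.9=0.3000, 0.333333·0.9=0.3000. Summing gives P(heads) = 0.80000.
P(Coin 1 | heads) = 0.2000 / 0.80000 = 0.2500.

Posterior probability ≈ 0.2500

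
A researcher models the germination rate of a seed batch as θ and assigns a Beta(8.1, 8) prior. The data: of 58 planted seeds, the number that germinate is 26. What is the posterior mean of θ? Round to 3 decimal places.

Observing 26 successes and 32 failures updates Beta(8.1, 8) by adding the success and failure counts to the two shape parameters: α = 8.1+26 = 34.1, β = 8+32 = 40.
Posterior mean = α/(α+β) = 34.1/74.1 = 0.460.

Posterior mean ≈ 0.460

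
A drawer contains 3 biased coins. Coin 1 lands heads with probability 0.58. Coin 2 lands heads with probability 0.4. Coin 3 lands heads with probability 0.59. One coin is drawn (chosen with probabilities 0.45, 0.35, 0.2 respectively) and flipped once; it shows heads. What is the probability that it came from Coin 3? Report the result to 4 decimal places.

P(heads|C1) = 0.58; P(heads|C2) = 0.4; P(heads|C3) = 0.59.
Prior × likelihood for each source: 0.45·0.58=0.2610, 0.35·0.4=0.1400, 0.2·0.59=0.1180. Summing gives P(heads) = 0.51900.
P(Coin 3 | heads) = 0.1180 / 0.51900 = 0.2274.

Posterior probability ≈ 0.2274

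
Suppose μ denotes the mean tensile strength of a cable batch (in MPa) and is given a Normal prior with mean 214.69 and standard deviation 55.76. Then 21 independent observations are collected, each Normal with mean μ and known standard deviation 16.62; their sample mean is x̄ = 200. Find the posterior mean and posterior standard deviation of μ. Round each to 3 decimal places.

With known σ, the Normal prior is conjugate. Weight on the data is w = (n/σ²)/(n/σ² + 1/τ₀²) = 0.0760251/(0.0760251+0.00032163) = 0.99579.
Posterior mean = w·x̄ + (1−w)·μ₀ = 0.99579·200 + 0.0042127·214.69 = 200.062. Posterior variance = 1/(0.0760251+0.00032163) = 13.0981, so SD = 3.619.

Posterior mean ≈ 200.062; posterior SD ≈ 3.619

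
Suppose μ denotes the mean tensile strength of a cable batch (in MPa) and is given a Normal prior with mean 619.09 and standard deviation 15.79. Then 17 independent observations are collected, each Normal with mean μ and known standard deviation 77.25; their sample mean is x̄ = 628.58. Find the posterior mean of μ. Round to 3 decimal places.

Posterior mean ≈ 623.031

With known σ, the Normal prior is conjugate. Weight on the data is w = (n/σ²)/(n/σ² + 1/τ₀²) = 0.00284873/(0.00284873+0.00401084) = 0.41529.
Posterior mean = w·x̄ + (1−w)·μ₀ = 0.41529·628.58 + 0.58471·619.09 = 623.031.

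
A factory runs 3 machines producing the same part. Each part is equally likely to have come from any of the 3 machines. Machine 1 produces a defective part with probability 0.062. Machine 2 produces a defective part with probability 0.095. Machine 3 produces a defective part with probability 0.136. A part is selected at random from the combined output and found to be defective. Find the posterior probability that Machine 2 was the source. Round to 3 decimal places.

Posterior probability ≈ 0.324

Tabulate prior·likelihood by source: [1] prior 0.333333, lik 0.062, product 0.02067; [2] prior 0.333333, lik 0.095, product 0.03167; [3] prior 0.333333, lik 0.136, product 0.04533.
Normalizing constant = 0.097667; the posterior for Machine 2 is its product over the sum, 0.03167/0.097667 = 0.324.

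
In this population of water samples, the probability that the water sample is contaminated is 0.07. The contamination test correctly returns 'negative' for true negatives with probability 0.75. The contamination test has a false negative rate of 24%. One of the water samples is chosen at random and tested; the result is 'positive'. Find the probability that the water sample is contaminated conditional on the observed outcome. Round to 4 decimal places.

P(H | E) ≈ 0.1862

Write H for 'the water sample is contaminated'. Prior odds H:¬H = 0.07/0.93 = 0.075269. For the 'positive' outcome, the likelihood ratio is 0.76/0.25 = 3.0400.
Posterior odds = 0.075269 × 3.0400 = 0.22882, so P(H|E) = 0.22882/(1+0.22882) = 0.1862.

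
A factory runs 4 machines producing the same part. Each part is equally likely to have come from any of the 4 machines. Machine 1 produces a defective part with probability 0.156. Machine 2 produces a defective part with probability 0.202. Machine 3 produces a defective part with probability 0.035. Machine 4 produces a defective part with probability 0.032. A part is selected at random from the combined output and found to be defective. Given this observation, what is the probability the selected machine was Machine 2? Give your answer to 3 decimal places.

Posterior probability ≈ 0.475

Tabulate prior·likelihood by source: [1] prior 0.25, lik 0.156, product 0.03900; [2] prior 0.25, lik 0.202, product 0.05050; [3] prior 0.25, lik 0.035, product 0.008750; [4] prior 0.25, lik 0.032, product 0.008000.
Normalizing constant = 0.10625; the posterior for Machine 2 is its product over the sum, 0.05050/0.10625 = 0.475.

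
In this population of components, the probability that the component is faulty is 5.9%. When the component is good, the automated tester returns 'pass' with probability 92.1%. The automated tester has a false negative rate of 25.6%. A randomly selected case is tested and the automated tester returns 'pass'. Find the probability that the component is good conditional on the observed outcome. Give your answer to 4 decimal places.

Let H be the event that the component is faulty. P(H) = 0.059, so P(¬H) = 0.941. With E the 'pass' result, P(E|H) = 0.256 and P(E|¬H) = 0.921.
P(E) = 0.256·0.059 + 0.921·0.941 = 0.015104 + 0.86666 = 0.88177.
By Bayes' theorem, P(H|E) = 0.015104 / 0.88177 = 0.0171. Hence P(¬H|E) = 1 − 0.0171 = 0.9829.

P(¬H | E) ≈ 0.9829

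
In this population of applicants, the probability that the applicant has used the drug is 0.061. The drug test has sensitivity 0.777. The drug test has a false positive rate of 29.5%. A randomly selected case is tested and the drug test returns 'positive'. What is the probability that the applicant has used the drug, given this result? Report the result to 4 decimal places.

P(H | E) ≈ 0.1461

Write H for 'the applicant has used the drug'. Prior odds H:¬H = 0.061/0.939 = 0.064963. For the 'positive' outcome, the likelihood ratio is 0.777/0.295 = 2.6339.
Posterior odds = 0.064963 × 2.6339 = 0.17111, so P(H|E) = 0.17111/(1+0.17111) = 0.1461.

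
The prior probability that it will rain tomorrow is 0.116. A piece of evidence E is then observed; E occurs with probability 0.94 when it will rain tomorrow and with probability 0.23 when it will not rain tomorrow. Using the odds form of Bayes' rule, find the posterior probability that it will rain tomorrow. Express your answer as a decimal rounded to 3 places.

Prior odds = 0.116/(1−0.116) = 0.13122.
Likelihood ratio for E = 0.94/0.23 = 4.0870.
Posterior odds = prior odds × LR = 0.53630.
Posterior probability = odds/(1+odds) = 0.53630/1.5363 = 0.349.

Posterior probability ≈ 0.349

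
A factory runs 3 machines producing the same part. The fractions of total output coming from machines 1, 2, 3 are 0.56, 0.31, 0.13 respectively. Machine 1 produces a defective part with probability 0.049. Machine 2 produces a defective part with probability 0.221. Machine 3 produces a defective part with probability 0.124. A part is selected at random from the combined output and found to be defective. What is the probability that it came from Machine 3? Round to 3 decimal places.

Posterior probability ≈ 0.144

Tabulate prior·likelihood by source: [1] prior 0.56, lik 0.049, product 0.02744; [2] prior 0.31, lik 0.221, product 0.06851; [3] prior 0.13, lik 0.124, product 0.01612.
Normalizing constant = 0.11207; the posterior for Machine 3 is its product over the sum, 0.01612/0.11207 = 0.144.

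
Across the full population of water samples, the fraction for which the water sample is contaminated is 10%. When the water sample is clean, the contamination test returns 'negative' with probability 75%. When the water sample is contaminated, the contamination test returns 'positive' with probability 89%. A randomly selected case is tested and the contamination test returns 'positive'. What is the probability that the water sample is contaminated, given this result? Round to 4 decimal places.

Let H be the event that the water sample is contaminated. P(H) = 0.1, so P(¬H) = 0.9. With E the 'positive' result, P(E|H) = 0.89 and P(E|¬H) = 0.25.
P(E) = 0.89·0.1 + 0.25·0.9 = 0.089000 + 0.22500 = 0.31400.
By Bayes' theorem, P(H|E) = 0.089000 / 0.31400 = 0.2834.

P(H | E) ≈ 0.2834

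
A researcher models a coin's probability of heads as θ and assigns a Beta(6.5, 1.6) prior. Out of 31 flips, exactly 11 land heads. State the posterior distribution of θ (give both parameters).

Posterior: Beta(17.5, 21.6)

Observing 11 successes and 20 failures updates Beta(6.5, 1.6) by adding the success and failure counts to the two shape parameters: α = 6.5+11 = 17.5, β = 1.6+20 = 21.6.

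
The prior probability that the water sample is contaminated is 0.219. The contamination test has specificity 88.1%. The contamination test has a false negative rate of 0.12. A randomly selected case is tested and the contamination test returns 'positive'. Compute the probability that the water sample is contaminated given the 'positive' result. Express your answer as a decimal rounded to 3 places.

Write H for 'the water sample is contaminated'. Prior odds H:¬H = 0.219/0.781 = 0.28041. For the 'positive' outcome, the likelihood ratio is 0.88/0.119 = 7.3950.
Posterior odds = 0.28041 × 7.3950 = 2.0736, so P(H|E) = 2.0736/(1+2.0736) = 0.675.

P(H | E) ≈ 0.675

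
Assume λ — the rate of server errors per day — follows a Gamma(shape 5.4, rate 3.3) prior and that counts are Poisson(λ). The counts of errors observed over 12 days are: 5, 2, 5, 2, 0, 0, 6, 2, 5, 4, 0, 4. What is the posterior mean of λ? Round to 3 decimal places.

Total count ∑xᵢ = 35 over n = 12 days.
Gamma is conjugate to the Poisson likelihood: posterior is Gamma(shape = 5.4+35 = 40.4, rate = 3.3+12 = 15.3).
E[λ | data] = 40.4/15.3 = 2.641.

Posterior mean ≈ 2.641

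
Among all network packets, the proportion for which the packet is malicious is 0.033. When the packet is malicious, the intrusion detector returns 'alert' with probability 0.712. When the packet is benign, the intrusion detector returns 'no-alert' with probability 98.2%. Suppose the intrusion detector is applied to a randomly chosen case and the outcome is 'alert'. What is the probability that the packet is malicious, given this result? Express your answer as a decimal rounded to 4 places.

P(H | E) ≈ 0.5744

Let H be the event that the packet is malicious. P(H) = 0.033, so P(¬H) = 0.967. With E the 'alert' result, P(E|H) = 0.712 and P(E|¬H) = 0.018.
P(E) = 0.712·0.033 + 0.018·0.967 = 0.023496 + 0.017406 = 0.040902.
By Bayes' theorem, P(H|E) = 0.023496 / 0.040902 = 0.5744.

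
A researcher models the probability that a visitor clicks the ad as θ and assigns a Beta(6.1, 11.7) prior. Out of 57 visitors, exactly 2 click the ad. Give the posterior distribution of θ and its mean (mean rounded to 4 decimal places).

The binomial likelihood is conjugate to the Beta prior: with 2 successes and 55 failures, the posterior is Beta(6.1+2, 11.7+55) = Beta(8.1, 66.7).
Posterior mean = α/(α+β) = 8.1/74.8 = 0.1083.

Posterior: Beta(8.1, 66.7); mean ≈ 0.1083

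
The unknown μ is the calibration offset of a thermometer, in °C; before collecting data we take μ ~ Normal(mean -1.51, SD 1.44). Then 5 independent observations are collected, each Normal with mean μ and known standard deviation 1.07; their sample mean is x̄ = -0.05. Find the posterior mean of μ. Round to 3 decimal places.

Posterior mean ≈ -0.195

With known σ, the Normal prior is conjugate. Weight on the data is w = (n/σ²)/(n/σ² + 1/τ₀²) = 4.36719/(4.36719+0.482253) = 0.90056.
Posterior mean = w·x̄ + (1−w)·μ₀ = 0.90056·-0.05 + 0.099445·-1.51 = -0.195.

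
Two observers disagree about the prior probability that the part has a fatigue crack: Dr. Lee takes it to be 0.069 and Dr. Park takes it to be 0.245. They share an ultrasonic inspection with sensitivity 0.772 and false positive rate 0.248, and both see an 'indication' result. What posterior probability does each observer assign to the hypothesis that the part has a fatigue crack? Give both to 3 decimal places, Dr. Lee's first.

P('+'|H) = 0.772, P('+'|¬H) = 0.248.
Dr. Lee: numerator 0.772·0.069 = 0.053268; evidence = 0.053268+0.248·0.931 = 0.28416; posterior = 0.187.
Dr. Park: numerator 0.772·0.245 = 0.18914; evidence = 0.18914+0.248·0.755 = 0.37638; posterior = 0.503.

Dr. Lee: 0.187; Dr. Park: 0.503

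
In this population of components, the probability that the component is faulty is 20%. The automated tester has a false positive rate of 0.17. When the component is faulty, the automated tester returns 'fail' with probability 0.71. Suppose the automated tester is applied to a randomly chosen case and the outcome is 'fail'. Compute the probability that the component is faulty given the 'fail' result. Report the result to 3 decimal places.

P(H | E) ≈ 0.511

Write H for 'the component is faulty'. Prior odds H:¬H = 0.2/0.8 = 0.25000. For the 'fail' outcome, the likelihood ratio is 0.71/0.17 = 4.1765.
Posterior odds = 0.25000 × 4.1765 = 1.0441, so P(H|E) = 1.0441/(1+1.0441) = 0.511.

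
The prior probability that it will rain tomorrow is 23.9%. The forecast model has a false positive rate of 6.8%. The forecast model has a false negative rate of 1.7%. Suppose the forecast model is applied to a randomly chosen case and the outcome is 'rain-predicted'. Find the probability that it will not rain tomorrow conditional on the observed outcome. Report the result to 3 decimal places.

Write H for 'it will rain tomorrow'. Prior odds H:¬H = 0.239/0.761 = 0.31406. For the 'rain-predicted' outcome, the likelihood ratio is 0.983/0.068 = 14.456.
Posterior odds = 0.31406 × 14.456 = 4.5400, so P(H|E) = 4.5400/(1+4.5400) = 0.819. Then P(¬H|E) = 1 − 0.819 = 0.181.

P(¬H | E) ≈ 0.181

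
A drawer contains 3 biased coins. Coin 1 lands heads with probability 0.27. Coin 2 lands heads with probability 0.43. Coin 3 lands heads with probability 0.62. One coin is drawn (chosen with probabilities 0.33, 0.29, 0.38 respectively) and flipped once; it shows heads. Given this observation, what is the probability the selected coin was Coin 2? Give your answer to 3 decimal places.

P(heads|C1) = 0.27; P(heads|C2) = 0.43; P(heads|C3) = 0.62.
Prior × likelihood for each source: 0.33·0.27=0.08910, 0.29·0.43=0.1247, 0.38·0.62=0.2356. Summing gives P(heads) = 0.44940.
P(Coin 2 | heads) = 0.1247 / 0.44940 = 0.277.

Posterior probability ≈ 0.277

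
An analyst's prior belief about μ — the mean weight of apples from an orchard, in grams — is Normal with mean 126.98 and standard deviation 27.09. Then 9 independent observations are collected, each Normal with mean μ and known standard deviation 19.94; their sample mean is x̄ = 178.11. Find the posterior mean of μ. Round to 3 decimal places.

Prior precision 1/τ₀² = 1/27.09² = 0.00136264; data precision n/σ² = 9/19.94² = 0.0226356.
Posterior precision = 0.00136264 + 0.0226356 = 0.0239983.
Posterior mean = (0.00136264·126.98 + 0.0226356·178.11) / 0.0239983 = 175.207.

Posterior mean ≈ 175.207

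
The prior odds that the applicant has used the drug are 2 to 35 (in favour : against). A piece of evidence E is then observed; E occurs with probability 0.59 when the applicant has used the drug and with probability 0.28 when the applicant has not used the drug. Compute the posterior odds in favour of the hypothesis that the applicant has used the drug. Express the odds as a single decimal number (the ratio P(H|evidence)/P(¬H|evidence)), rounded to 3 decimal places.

Prior odds = 2/35 = 0.057143.
Likelihood ratio for E = 0.59/0.28 = 2.1071.
Posterior odds = prior odds × LR = 0.12041.

Posterior odds ≈ 0.120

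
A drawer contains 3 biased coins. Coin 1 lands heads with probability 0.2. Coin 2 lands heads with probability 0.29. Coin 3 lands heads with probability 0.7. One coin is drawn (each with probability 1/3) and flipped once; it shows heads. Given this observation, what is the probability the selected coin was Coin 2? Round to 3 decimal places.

Tabulate prior·likelihood by source: [1] prior 0.333333, lik 0.2, product 0.06667; [2] prior 0.333333, lik 0.29, product 0.09667; [3] prior 0.333333, lik 0.7, product 0.2333.
Normalizing constant = 0.39667; the posterior for Coin 2 is its product over the sum, 0.09667/0.39667 = 0.244.

Posterior probability ≈ 0.244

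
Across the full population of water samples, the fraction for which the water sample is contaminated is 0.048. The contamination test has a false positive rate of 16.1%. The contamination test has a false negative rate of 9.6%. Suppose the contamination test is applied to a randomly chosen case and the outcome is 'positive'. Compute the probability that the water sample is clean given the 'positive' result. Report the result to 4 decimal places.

P(¬H | E) ≈ 0.7794

Write H for 'the water sample is contaminated'. Prior odds H:¬H = 0.048/0.952 = 0.050420. For the 'positive' outcome, the likelihood ratio is 0.904/0.161 = 5.6149.
Posterior odds = 0.050420 × 5.6149 = 0.28310, so P(H|E) = 0.28310/(1+0.28310) = 0.2206. Then P(¬H|E) = 1 − 0.2206 = 0.7794.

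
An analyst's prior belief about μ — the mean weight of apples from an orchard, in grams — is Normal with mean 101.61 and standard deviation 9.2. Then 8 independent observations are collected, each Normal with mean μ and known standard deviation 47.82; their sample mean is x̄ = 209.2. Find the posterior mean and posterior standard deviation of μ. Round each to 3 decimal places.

With known σ, the Normal prior is conjugate. Weight on the data is w = (n/σ²)/(n/σ² + 1/τ₀²) = 0.00349841/(0.00349841+0.0118147) = 0.22846.
Posterior mean = w·x̄ + (1−w)·μ₀ = 0.22846·209.2 + 0.77154·101.61 = 126.190. Posterior variance = 1/(0.00349841+0.0118147) = 65.3033, so SD = 8.081.

Posterior mean ≈ 126.190; posterior SD ≈ 8.081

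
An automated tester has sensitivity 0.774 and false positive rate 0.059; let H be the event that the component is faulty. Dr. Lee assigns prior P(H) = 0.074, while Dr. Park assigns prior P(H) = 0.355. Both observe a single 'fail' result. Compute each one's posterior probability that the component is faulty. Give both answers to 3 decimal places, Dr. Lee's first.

The likelihood ratio for a 'fail' result is 0.774/0.059 = 13.119.
Dr. Lee: prior odds 0.074/0.926 = 0.079914; posterior odds 1.0484; posterior probability 0.512.
Dr. Park: prior odds 0.355/0.645 = 0.55039; posterior odds 7.2203; posterior probability 0.878.

Dr. Lee: 0.512; Dr. Park: 0.878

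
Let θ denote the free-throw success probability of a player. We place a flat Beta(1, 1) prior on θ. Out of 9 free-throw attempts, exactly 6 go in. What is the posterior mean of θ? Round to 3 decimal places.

Posterior mean ≈ 0.636

The binomial likelihood is conjugate to the Beta prior: with 6 successes and 3 failures, the posterior is Beta(1+6, 1+3) = Beta(7, 4).
Posterior mean = α/(α+β) = 7/11 = 0.636.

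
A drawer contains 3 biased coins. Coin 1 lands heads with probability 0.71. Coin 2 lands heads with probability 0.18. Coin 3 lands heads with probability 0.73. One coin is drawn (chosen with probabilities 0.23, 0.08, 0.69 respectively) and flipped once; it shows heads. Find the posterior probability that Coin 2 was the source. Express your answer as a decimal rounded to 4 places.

Posterior probability ≈ 0.0211

P(heads|C1) = 0.71; P(heads|C2) = 0.18; P(heads|C3) = 0.73.
Prior × likelihood for each source: 0.23·0.71=0.1633, 0.08·0.18=0.01440, 0.69·0.73=0.5037. Summing gives P(heads) = 0.68140.
P(Coin 2 | heads) = 0.01440 / 0.68140 = 0.0211.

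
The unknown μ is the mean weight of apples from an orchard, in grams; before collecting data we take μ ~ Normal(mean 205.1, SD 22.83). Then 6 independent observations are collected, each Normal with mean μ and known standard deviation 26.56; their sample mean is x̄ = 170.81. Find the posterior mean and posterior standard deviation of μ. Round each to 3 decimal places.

With known σ, the Normal prior is conjugate. Weight on the data is w = (n/σ²)/(n/σ² + 1/τ₀²) = 0.00850541/(0.00850541+0.00191862) = 0.81594.
Posterior mean = w·x̄ + (1−w)·μ₀ = 0.81594·170.81 + 0.18406·205.1 = 177.121. Posterior variance = 1/(0.00850541+0.00191862) = 95.9322, so SD = 9.795.

Posterior mean ≈ 177.121; posterior SD ≈ 9.795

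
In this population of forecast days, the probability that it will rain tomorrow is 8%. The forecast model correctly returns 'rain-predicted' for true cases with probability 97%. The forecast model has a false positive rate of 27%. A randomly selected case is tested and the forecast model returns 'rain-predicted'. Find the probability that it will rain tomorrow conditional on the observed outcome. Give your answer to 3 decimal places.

Let H be the event that it will rain tomorrow. P(H) = 0.08, so P(¬H) = 0.92. With E the 'rain-predicted' result, P(E|H) = 0.97 and P(E|¬H) = 0.27.
P(E) = 0.97·0.08 + 0.27·0.92 = 0.077600 + 0.24840 = 0.32600.
By Bayes' theorem, P(H|E) = 0.077600 / 0.32600 = 0.238.

P(H | E) ≈ 0.238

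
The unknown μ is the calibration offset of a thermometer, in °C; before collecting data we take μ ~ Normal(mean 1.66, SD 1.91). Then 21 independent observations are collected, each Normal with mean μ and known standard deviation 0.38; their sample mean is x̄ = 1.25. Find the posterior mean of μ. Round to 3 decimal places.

Posterior mean ≈ 1.251

Prior precision 1/τ₀² = 1/1.91² = 0.274115; data precision n/σ² = 21/0.38² = 145.429.
Posterior precision = 0.274115 + 145.429 = 145.703.
Posterior mean = (0.274115·1.66 + 145.429·1.25) / 145.703 = 1.251.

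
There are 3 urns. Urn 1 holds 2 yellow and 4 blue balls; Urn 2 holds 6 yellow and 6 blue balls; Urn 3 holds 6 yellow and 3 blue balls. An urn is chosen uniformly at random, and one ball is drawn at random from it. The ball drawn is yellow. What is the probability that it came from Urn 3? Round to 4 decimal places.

Posterior probability ≈ 0.4444

P(yellow|Urn 1) = 0.3333; P(yellow|Urn 2) = 0.5; P(yellow|Urn 3) = 0.6667.
Prior × likelihood for each source: 0.333333·0.3333=0.1111, 0.333333·0.5=0.1667, 0.333333·0.6667=0.2222. Summing gives P(yellow) = 0.50000.
P(Urn 3 | yellow) = 0.2222 / 0.50000 = 0.4444.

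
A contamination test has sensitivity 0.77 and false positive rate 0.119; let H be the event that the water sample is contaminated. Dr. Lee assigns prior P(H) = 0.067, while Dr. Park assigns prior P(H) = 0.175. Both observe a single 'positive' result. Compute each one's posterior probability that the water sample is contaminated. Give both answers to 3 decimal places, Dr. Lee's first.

The likelihood ratio for a 'positive' result is 0.77/0.119 = 6.4706.
Dr. Lee: prior odds 0.067/0.933 = 0.071811; posterior odds 0.46466; posterior probability 0.317.
Dr. Park: prior odds 0.175/0.825 = 0.21212; posterior odds 1.3725; posterior probability 0.579.

Dr. Lee: 0.317; Dr. Park: 0.579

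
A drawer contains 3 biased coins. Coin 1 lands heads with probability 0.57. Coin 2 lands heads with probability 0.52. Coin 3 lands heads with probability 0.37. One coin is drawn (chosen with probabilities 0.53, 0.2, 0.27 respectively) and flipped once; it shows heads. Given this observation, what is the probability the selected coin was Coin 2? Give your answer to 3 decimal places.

Posterior probability ≈ 0.206

P(heads|C1) = 0.57; P(heads|C2) = 0.52; P(heads|C3) = 0.37.
Prior × likelihood for each source: 0.53·0.57=0.3021, 0.2·0.52=0.1040, 0.27·0.37=0.09990. Summing gives P(heads) = 0.50600.
P(Coin 2 | heads) = 0.1040 / 0.50600 = 0.206.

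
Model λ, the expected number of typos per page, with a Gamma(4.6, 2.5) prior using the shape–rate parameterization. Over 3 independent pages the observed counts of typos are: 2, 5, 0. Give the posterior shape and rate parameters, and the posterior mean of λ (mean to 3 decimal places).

The Poisson likelihood adds the total count to the shape and the number of exposure periods to the rate. Here ∑xᵢ = 7 and n = 3, so shape 4.6→11.6 and rate 2.5→5.5.
E[λ | data] = 11.6/5.5 = 2.109.

Posterior: Gamma(shape=11.6, rate=5.5); mean ≈ 2.109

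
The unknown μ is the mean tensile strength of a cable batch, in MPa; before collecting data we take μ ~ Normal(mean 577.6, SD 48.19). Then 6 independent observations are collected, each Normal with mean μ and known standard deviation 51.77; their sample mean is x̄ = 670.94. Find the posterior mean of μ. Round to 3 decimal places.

With known σ, the Normal prior is conjugate. Weight on the data is w = (n/σ²)/(n/σ² + 1/τ₀²) = 0.00223869/(0.00223869+0.00043061) = 0.83868.
Posterior mean = w·x̄ + (1−w)·μ₀ = 0.83868·670.94 + 0.16132·577.6 = 655.882.

Posterior mean ≈ 655.882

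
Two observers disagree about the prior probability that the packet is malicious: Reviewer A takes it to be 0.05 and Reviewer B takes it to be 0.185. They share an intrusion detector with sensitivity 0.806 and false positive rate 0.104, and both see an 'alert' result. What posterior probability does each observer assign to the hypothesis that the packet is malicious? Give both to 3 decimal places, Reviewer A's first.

Reviewer A: 0.290; Reviewer B: 0.638

P('+'|H) = 0.806, P('+'|¬H) = 0.104.
Reviewer A: numerator 0.806·0.05 = 0.040300; evidence = 0.040300+0.104·0.95 = 0.13910; posterior = 0.290.
Reviewer B: numerator 0.806·0.185 = 0.14911; evidence = 0.14911+0.104·0.815 = 0.23387; posterior = 0.638.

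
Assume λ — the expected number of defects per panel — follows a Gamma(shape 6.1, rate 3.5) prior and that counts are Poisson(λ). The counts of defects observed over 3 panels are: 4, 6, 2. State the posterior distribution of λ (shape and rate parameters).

The Poisson likelihood adds the total count to the shape and the number of exposure periods to the rate. Here ∑xᵢ = 12 and n = 3, so shape 6.1→18.1 and rate 3.5→6.5.

Posterior: Gamma(shape=18.1, rate=6.5)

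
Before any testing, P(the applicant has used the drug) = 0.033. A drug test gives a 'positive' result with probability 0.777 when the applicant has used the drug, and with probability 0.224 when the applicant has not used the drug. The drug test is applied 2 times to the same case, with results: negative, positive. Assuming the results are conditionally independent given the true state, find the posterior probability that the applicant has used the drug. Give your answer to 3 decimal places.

Posterior P(H) ≈ 0.033

Let H be the event that the applicant has used the drug; start with P(H) = 0.033. P('positive'|H) = 0.777, P('positive'|¬H) = 0.224.
Update on result 1 ('negative'): P(H) ← 0.223·0.0330 / (0.223·0.0330 + 0.776·0.9670) = 0.0073590/0.75775 = 0.0097.
Update on result 2 ('positive'): P(H) ← 0.777·0.0097 / (0.777·0.0097 + 0.224·0.9903) = 0.0075459/0.22937 = 0.0329.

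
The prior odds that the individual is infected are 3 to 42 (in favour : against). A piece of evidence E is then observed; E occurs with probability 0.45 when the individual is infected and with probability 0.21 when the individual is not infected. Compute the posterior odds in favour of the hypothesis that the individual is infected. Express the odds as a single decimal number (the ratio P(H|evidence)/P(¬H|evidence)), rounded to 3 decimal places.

Prior odds = 3/42 = 0.071429.
Likelihood ratio for E = 0.45/0.21 = 2.1429.
Posterior odds = prior odds × LR = 0.15306.

Posterior odds ≈ 0.153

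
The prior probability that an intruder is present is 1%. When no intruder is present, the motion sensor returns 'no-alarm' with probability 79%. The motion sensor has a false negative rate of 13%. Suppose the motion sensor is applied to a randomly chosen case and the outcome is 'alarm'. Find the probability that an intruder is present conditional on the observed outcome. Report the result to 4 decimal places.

Write H for 'an intruder is present'. Prior odds H:¬H = 0.01/0.99 = 0.010101. For the 'alarm' outcome, the likelihood ratio is 0.87/0.21 = 4.1429.
Posterior odds = 0.010101 × 4.1429 = 0.041847, so P(H|E) = 0.041847/(1+0.041847) = 0.0402.

P(H | E) ≈ 0.0402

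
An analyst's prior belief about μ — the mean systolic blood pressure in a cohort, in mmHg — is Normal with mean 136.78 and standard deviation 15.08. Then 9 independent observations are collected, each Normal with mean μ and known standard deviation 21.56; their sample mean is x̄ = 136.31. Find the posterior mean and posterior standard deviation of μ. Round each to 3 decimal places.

Prior precision 1/τ₀² = 1/15.08² = 0.00439741; data precision n/σ² = 9/21.56² = 0.0193618.
Posterior precision = 0.00439741 + 0.0193618 = 0.0237592, giving posterior SD = 1/√0.0237592 = 6.488.
Posterior mean = (0.00439741·136.78 + 0.0193618·136.31) / 0.0237592 = 136.397.

Posterior mean ≈ 136.397; posterior SD ≈ 6.488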